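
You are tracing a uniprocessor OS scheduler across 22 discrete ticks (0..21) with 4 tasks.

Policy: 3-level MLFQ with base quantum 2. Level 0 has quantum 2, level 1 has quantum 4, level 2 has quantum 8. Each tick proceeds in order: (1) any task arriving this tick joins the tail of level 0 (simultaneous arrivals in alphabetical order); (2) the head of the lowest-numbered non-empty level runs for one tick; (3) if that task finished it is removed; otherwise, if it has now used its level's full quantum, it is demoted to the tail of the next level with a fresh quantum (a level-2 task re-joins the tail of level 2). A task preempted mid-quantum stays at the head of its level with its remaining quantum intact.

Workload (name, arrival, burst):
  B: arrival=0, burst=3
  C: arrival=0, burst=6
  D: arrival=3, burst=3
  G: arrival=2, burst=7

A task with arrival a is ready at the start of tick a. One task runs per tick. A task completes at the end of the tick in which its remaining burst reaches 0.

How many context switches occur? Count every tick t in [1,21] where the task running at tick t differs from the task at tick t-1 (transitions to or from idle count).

t=0: L0/L1/L2 = BC/-/- → run B
t=1: L0/L1/L2 = BC/-/- → run B
t=2: L0/L1/L2 = CG/B/- → run C
t=3: L0/L1/L2 = CGD/B/- → run C
t=4: L0/L1/L2 = GD/BC/- → run G
t=5: L0/L1/L2 = GD/BC/- → run G
t=6: L0/L1/L2 = D/BCG/- → run D
t=7: L0/L1/L2 = D/BCG/- → run D
t=8: L0/L1/L2 = -/BCGD/- → run B
t=9: L0/L1/L2 = -/CGD/- → run C
t=10: L0/L1/L2 = -/CGD/- → run C
t=11: L0/L1/L2 = -/CGD/- → run C
t=12: L0/L1/L2 = -/CGD/- → run C
t=13: L0/L1/L2 = -/GD/- → run G
t=14: L0/L1/L2 = -/GD/- → run G
t=15: L0/L1/L2 = -/GD/- → run G
t=16: L0/L1/L2 = -/GD/- → run G
t=17: L0/L1/L2 = -/D/G → run D
t=18: L0/L1/L2 = -/-/G → run G
t=19: (idle)
t=20: (idle)
t=21: (idle)

context switches = 9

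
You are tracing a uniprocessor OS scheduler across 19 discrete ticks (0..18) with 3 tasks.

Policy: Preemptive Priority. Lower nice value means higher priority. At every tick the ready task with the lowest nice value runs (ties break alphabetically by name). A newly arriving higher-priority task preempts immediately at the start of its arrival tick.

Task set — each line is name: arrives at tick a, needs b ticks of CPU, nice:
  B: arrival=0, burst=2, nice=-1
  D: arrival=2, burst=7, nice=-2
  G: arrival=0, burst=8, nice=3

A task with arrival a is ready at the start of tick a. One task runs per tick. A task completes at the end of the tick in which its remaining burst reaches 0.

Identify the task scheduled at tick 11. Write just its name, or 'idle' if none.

running at tick 11 = G

t=0: ready={B,G} → run B
t=1: ready={B,G} → run B
t=2: ready={D,G} → run D
t=3: ready={D,G} → run D
t=4: ready={D,G} → run D
t=5: ready={D,G} → run D
t=6: ready={D,G} → run D
t=7: ready={D,G} → run D
t=8: ready={D,G} → run D
t=9: ready={G} → run G
t=10: ready={G} → run G
t=11: ready={G} → run G
t=12: ready={G} → run G
t=13: ready={G} → run G
t=14: ready={G} → run G
t=15: ready={G} → run G
t=16: ready={G} → run G
t=17: (idle)
t=18: (idle)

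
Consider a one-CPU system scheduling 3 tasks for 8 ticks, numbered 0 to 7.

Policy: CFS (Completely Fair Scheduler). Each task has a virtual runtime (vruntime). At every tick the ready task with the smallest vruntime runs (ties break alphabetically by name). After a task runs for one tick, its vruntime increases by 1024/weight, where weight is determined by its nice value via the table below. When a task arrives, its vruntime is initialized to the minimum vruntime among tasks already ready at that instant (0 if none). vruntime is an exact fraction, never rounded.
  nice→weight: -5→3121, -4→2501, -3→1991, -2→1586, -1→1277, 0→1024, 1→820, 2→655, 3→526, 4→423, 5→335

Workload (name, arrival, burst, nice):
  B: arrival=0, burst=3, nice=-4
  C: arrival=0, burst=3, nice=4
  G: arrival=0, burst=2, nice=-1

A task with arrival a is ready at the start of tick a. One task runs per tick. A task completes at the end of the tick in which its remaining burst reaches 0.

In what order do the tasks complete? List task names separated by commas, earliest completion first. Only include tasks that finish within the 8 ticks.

completion order = G, B, C

t=0: vr[B=0 C=0 G=0] → run B
t=1: vr[B=1024/2501 C=0 G=0] → run C
t=2: vr[B=1024/2501 C=1024/423 G=0] → run G
t=3: vr[B=1024/2501 C=1024/423 G=1024/1277] → run B
t=4: vr[B=2048/2501 C=1024/423 G=1024/1277] → run G
t=5: vr[B=2048/2501 C=1024/423] → run B
t=6: vr[C=1024/423] → run C
t=7: vr[C=2048/423] → run C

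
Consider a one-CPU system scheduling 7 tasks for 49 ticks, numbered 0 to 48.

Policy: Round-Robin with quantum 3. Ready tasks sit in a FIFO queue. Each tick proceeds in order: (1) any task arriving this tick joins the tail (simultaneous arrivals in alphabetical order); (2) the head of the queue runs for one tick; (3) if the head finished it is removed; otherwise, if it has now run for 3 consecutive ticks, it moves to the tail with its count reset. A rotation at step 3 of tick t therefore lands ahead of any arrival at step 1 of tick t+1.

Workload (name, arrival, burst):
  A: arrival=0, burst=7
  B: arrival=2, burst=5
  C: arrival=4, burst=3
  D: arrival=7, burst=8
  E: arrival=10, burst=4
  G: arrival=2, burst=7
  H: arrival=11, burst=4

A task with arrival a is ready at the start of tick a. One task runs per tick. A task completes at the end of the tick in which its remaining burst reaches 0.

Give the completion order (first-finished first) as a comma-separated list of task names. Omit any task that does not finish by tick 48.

completion order = C, B, A, G, E, H, D

t=0: queue=[A] q_used=0 → run A
t=1: queue=[A] q_used=1 → run A
t=2: queue=[A,B,G] q_used=2 → run A
t=3: queue=[B,G,A] q_used=0 → run B
t=4: queue=[B,G,A,C] q_used=1 → run B
t=5: queue=[B,G,A,C] q_used=2 → run B
t=6: queue=[G,A,C,B] q_used=0 → run G
t=7: queue=[G,A,C,B,D] q_used=1 → run G
t=8: queue=[G,A,C,B,D] q_used=2 → run G
t=9: queue=[A,C,B,D,G] q_used=0 → run A
t=10: queue=[A,C,B,D,G,E] q_used=1 → run A
t=11: queue=[A,C,B,D,G,E,H] q_used=2 → run A
t=12: queue=[C,B,D,G,E,H,A] q_used=0 → run C
t=13: queue=[C,B,D,G,E,H,A] q_used=1 → run C
t=14: queue=[C,B,D,G,E,H,A] q_used=2 → run C
t=15: queue=[B,D,G,E,H,A] q_used=0 → run B
t=16: queue=[B,D,G,E,H,A] q_used=1 → run B
t=17: queue=[D,G,E,H,A] q_used=0 → run D
t=18: queue=[D,G,E,H,A] q_used=1 → run D
t=19: queue=[D,G,E,H,A] q_used=2 → run D
t=20: queue=[G,E,H,A,D] q_used=0 → run G
t=21: queue=[G,E,H,A,D] q_used=1 → run G
t=22: queue=[G,E,H,A,D] q_used=2 → run G
t=23: queue=[E,H,A,D,G] q_used=0 → run E
t=24: queue=[E,H,A,D,G] q_used=1 → run E
t=25: queue=[E,H,A,D,G] q_used=2 → run E
t=26: queue=[H,A,D,G,E] q_used=0 → run H
t=27: queue=[H,A,D,G,E] q_used=1 → run H
t=28: queue=[H,A,D,G,E] q_used=2 → run H
t=29: queue=[A,D,G,E,H] q_used=0 → run A
t=30: queue=[D,G,E,H] q_used=0 → run D
t=31: queue=[D,G,E,H] q_used=1 → run D
t=32: queue=[D,G,E,H] q_used=2 → run D
t=33: queue=[G,E,H,D] q_used=0 → run G
t=34: queue=[E,H,D] q_used=0 → run E
t=35: queue=[H,D] q_used=0 → run H
t=36: queue=[D] q_used=0 → run D
t=37: queue=[D] q_used=1 → run D
t=38: (idle)
t=39: (idle)
t=40: (idle)
t=41: (idle)
t=42: (idle)
t=43: (idle)
t=44: (idle)
t=45: (idle)
t=46: (idle)
t=47: (idle)
t=48: (idle)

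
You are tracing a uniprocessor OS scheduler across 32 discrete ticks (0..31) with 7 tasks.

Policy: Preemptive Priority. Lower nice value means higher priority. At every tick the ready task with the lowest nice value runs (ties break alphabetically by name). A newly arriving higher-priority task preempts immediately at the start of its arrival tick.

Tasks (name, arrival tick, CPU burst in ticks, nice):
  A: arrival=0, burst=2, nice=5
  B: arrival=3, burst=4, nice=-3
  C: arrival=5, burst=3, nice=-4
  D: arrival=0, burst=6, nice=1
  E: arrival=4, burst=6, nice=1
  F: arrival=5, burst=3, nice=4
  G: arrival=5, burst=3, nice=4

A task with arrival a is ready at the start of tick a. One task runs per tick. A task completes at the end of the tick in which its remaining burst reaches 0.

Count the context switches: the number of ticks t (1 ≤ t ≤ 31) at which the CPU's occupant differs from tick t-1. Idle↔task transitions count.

t=0: ready={A,D} → run D
t=1: ready={A,D} → run D
t=2: ready={A,D} → run D
t=3: ready={A,B,D} → run B
t=4: ready={A,B,D,E} → run B
t=5: ready={A,B,C,D,E,F,G} → run C
t=6: ready={A,B,C,D,E,F,G} → run C
t=7: ready={A,B,C,D,E,F,G} → run C
t=8: ready={A,B,D,E,F,G} → run B
t=9: ready={A,B,D,E,F,G} → run B
t=10: ready={A,D,E,F,G} → run D
t=11: ready={A,D,E,F,G} → run D
t=12: ready={A,D,E,F,G} → run D
t=13: ready={A,E,F,G} → run E
t=14: ready={A,E,F,G} → run E
t=15: ready={A,E,F,G} → run E
t=16: ready={A,E,F,G} → run E
t=17: ready={A,E,F,G} → run E
t=18: ready={A,E,F,G} → run E
t=19: ready={A,F,G} → run F
t=20: ready={A,F,G} → run F
t=21: ready={A,F,G} → run F
t=22: ready={A,G} → run G
t=23: ready={A,G} → run G
t=24: ready={A,G} → run G
t=25: ready={A} → run A
t=26: ready={A} → run A
t=27: (idle)
t=28: (idle)
t=29: (idle)
t=30: (idle)
t=31: (idle)

context switches = 9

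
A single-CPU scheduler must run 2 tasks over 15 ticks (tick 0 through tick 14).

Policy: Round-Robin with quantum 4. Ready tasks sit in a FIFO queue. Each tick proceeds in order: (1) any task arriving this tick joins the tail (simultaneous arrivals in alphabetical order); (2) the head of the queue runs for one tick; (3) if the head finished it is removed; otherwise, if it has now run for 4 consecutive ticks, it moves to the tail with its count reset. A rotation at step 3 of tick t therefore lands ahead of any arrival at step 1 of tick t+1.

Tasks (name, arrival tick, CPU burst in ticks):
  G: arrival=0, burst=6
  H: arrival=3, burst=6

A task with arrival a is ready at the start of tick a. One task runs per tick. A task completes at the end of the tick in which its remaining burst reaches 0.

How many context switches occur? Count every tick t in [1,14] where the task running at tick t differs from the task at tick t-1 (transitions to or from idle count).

context switches = 4

t=0: queue=[G] q_used=0 → run G
t=1: queue=[G] q_used=1 → run G
t=2: queue=[G] q_used=2 → run G
t=3: queue=[G,H] q_used=3 → run G
t=4: queue=[H,G] q_used=0 → run H
t=5: queue=[H,G] q_used=1 → run H
t=6: queue=[H,G] q_used=2 → run H
t=7: queue=[H,G] q_used=3 → run H
t=8: queue=[G,H] q_used=0 → run G
t=9: queue=[G,H] q_used=1 → run G
t=10: queue=[H] q_used=0 → run H
t=11: queue=[H] q_used=1 → run H
t=12: (idle)
t=13: (idle)
t=14: (idle)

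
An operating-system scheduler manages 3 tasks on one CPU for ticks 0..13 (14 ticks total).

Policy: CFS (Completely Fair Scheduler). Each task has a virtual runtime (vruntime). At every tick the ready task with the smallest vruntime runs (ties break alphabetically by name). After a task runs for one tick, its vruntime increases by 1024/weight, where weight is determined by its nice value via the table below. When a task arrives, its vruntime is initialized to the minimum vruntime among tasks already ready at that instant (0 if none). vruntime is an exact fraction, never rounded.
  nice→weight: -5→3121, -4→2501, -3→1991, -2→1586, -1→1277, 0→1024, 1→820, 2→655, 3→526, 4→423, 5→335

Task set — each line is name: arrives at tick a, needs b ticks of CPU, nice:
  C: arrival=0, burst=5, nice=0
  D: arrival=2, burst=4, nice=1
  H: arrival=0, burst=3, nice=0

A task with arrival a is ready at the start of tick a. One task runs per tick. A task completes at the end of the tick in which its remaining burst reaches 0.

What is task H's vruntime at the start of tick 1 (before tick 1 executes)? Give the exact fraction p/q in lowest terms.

vruntime(H, start of tick 1) = 0/1

t=0: vr[C=0 H=0] → run C
t=1: vr[C=1 H=0] → run H
t=2: vr[C=1 D=1 H=1] → run C
t=3: vr[C=2 D=1 H=1] → run D
t=4: vr[C=2 D=461/205 H=1] → run H
t=5: vr[C=2 D=461/205 H=2] → run C
t=6: vr[C=3 D=461/205 H=2] → run H
t=7: vr[C=3 D=461/205] → run D
t=8: vr[C=3 D=717/205] → run C
t=9: vr[C=4 D=717/205] → run D
t=10: vr[C=4 D=973/205] → run C
t=11: vr[D=973/205] → run D
t=12: (idle)
t=13: (idle)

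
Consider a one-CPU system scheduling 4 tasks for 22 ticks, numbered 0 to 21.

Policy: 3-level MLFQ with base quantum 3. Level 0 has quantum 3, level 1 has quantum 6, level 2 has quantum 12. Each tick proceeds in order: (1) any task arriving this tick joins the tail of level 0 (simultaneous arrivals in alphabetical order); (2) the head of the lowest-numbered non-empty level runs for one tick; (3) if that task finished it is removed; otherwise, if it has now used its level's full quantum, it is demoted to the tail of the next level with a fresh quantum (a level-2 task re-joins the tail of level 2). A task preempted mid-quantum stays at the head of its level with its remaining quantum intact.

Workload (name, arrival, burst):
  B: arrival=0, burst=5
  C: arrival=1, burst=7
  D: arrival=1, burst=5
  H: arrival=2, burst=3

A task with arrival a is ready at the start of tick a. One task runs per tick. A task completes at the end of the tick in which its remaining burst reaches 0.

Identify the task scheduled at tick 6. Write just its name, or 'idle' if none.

t=0: L0/L1/L2 = B/-/- → run B
t=1: L0/L1/L2 = BCD/-/- → run B
t=2: L0/L1/L2 = BCDH/-/- → run B
t=3: L0/L1/L2 = CDH/B/- → run C
t=4: L0/L1/L2 = CDH/B/- → run C
t=5: L0/L1/L2 = CDH/B/- → run C
t=6: L0/L1/L2 = DH/BC/- → run D
t=7: L0/L1/L2 = DH/BC/- → run D
t=8: L0/L1/L2 = DH/BC/- → run D
t=9: L0/L1/L2 = H/BCD/- → run H
t=10: L0/L1/L2 = H/BCD/- → run H
t=11: L0/L1/L2 = H/BCD/- → run H
t=12: L0/L1/L2 = -/BCD/- → run B
t=13: L0/L1/L2 = -/BCD/- → run B
t=14: L0/L1/L2 = -/CD/- → run C
t=15: L0/L1/L2 = -/CD/- → run C
t=16: L0/L1/L2 = -/CD/- → run C
t=17: L0/L1/L2 = -/CD/- → run C
t=18: L0/L1/L2 = -/D/- → run D
t=19: L0/L1/L2 = -/D/- → run D
t=20: (idle)
t=21: (idle)

running at tick 6 = D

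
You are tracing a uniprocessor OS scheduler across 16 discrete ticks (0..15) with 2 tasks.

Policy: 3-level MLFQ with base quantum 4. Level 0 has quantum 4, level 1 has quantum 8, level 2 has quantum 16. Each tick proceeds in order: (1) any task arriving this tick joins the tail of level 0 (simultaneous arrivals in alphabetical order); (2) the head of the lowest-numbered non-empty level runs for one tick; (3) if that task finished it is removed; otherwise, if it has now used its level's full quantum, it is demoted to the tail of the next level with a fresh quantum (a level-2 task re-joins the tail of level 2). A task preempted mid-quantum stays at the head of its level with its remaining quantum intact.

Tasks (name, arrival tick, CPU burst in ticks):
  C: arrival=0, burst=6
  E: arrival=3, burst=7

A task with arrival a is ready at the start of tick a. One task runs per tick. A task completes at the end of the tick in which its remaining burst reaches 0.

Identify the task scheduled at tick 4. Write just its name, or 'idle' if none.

t=0: L0/L1/L2 = C/-/- → run C
t=1: L0/L1/L2 = C/-/- → run C
t=2: L0/L1/L2 = C/-/- → run C
t=3: L0/L1/L2 = CE/-/- → run C
t=4: L0/L1/L2 = E/C/- → run E
t=5: L0/L1/L2 = E/C/- → run E
t=6: L0/L1/L2 = E/C/- → run E
t=7: L0/L1/L2 = E/C/- → run E
t=8: L0/L1/L2 = -/CE/- → run C
t=9: L0/L1/L2 = -/CE/- → run C
t=10: L0/L1/L2 = -/E/- → run E
t=11: L0/L1/L2 = -/E/- → run E
t=12: L0/L1/L2 = -/E/- → run E
t=13: (idle)
t=14: (idle)
t=15: (idle)

running at tick 4 = E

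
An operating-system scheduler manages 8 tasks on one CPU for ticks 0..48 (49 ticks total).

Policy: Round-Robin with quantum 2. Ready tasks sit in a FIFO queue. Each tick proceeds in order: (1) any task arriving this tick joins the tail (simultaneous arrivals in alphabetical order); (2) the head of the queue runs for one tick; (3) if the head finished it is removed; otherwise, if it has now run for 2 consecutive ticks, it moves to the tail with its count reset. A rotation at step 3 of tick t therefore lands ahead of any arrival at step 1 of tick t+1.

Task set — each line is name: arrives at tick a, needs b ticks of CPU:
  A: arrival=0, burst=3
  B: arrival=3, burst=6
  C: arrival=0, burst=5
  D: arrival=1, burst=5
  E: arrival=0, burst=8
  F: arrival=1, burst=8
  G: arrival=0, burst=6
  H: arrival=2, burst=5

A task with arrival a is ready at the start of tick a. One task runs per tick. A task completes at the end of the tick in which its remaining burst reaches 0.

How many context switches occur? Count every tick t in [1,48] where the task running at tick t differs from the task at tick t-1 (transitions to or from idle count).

context switches = 25

t=0: queue=[A,C,E,G] q_used=0 → run A
t=1: queue=[A,C,E,G,D,F] q_used=1 → run A
t=2: queue=[C,E,G,D,F,A,H] q_used=0 → run C
t=3: queue=[C,E,G,D,F,A,H,B] q_used=1 → run C
t=4: queue=[E,G,D,F,A,H,B,C] q_used=0 → run E
t=5: queue=[E,G,D,F,A,H,B,C] q_used=1 → run E
t=6: queue=[G,D,F,A,H,B,C,E] q_used=0 → run G
t=7: queue=[G,D,F,A,H,B,C,E] q_used=1 → run G
t=8: queue=[D,F,A,H,B,C,E,G] q_used=0 → run D
t=9: queue=[D,F,A,H,B,C,E,G] q_used=1 → run D
t=10: queue=[F,A,H,B,C,E,G,D] q_used=0 → run F
t=11: queue=[F,A,H,B,C,E,G,D] q_used=1 → run F
t=12: queue=[A,H,B,C,E,G,D,F] q_used=0 → run A
t=13: queue=[H,B,C,E,G,D,F] q_used=0 → run H
t=14: queue=[H,B,C,E,G,D,F] q_used=1 → run H
t=15: queue=[B,C,E,G,D,F,H] q_used=0 → run B
t=16: queue=[B,C,E,G,D,F,H] q_used=1 → run B
t=17: queue=[C,E,G,D,F,H,B] q_used=0 → run C
t=18: queue=[C,E,G,D,F,H,B] q_used=1 → run C
t=19: queue=[E,G,D,F,H,B,C] q_used=0 → run E
t=20: queue=[E,G,D,F,H,B,C] q_used=1 → run E
t=21: queue=[G,D,F,H,B,C,E] q_used=0 → run G
t=22: queue=[G,D,F,H,B,C,E] q_used=1 → run G
t=23: queue=[D,F,H,B,C,E,G] q_used=0 → run D
t=24: queue=[D,F,H,B,C,E,G] q_used=1 → run D
t=25: queue=[F,H,B,C,E,G,D] q_used=0 → run F
t=26: queue=[F,H,B,C,E,G,D] q_used=1 → run F
t=27: queue=[H,B,C,E,G,D,F] q_used=0 → run H
t=28: queue=[H,B,C,E,G,D,F] q_used=1 → run H
t=29: queue=[B,C,E,G,D,F,H] q_used=0 → run B
t=30: queue=[B,C,E,G,D,F,H] q_used=1 → run B
t=31: queue=[C,E,G,D,F,H,B] q_used=0 → run C
t=32: queue=[E,G,D,F,H,B] q_used=0 → run E
t=33: queue=[E,G,D,F,H,B] q_used=1 → run E
t=34: queue=[G,D,F,H,B,E] q_used=0 → run G
t=35: queue=[G,D,F,H,B,E] q_used=1 → run G
t=36: queue=[D,F,H,B,E] q_used=0 → run D
t=37: queue=[F,H,B,E] q_used=0 → run F
t=38: queue=[F,H,B,E] q_used=1 → run F
t=39: queue=[H,B,E,F] q_used=0 → run H
t=40: queue=[B,E,F] q_used=0 → run B
t=41: queue=[B,E,F] q_used=1 → run B
t=42: queue=[E,F] q_used=0 → run E
t=43: queue=[E,F] q_used=1 → run E
t=44: queue=[F] q_used=0 → run F
t=45: queue=[F] q_used=1 → run F
t=46: (idle)
t=47: (idle)
t=48: (idle)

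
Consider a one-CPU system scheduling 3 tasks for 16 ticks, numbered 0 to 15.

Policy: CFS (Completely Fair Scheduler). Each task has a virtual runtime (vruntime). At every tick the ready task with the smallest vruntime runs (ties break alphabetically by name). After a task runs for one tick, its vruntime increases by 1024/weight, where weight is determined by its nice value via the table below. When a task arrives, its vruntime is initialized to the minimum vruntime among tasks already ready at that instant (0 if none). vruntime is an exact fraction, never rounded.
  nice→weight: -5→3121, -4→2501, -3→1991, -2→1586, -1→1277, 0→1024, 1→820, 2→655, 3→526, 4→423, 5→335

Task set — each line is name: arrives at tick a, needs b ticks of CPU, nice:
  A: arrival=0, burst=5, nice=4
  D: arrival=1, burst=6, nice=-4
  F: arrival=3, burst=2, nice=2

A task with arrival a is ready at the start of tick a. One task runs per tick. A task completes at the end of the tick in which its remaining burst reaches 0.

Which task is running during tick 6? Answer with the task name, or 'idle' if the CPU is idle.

running at tick 6 = D

t=0: vr[A=0] → run A
t=1: vr[A=1024/423 D=1024/423] → run A
t=2: vr[A=2048/423 D=1024/423] → run D
t=3: vr[A=2048/423 D=2994176/1057923 F=2994176/1057923] → run D
t=4: vr[A=2048/423 D=3427328/1057923 F=2994176/1057923] → run F
t=5: vr[A=2048/423 D=3427328/1057923 F=3044498432/692939565] → run D
t=6: vr[A=2048/423 D=3860480/1057923 F=3044498432/692939565] → run D
t=7: vr[A=2048/423 D=4293632/1057923 F=3044498432/692939565] → run D
t=8: vr[A=2048/423 D=4726784/1057923 F=3044498432/692939565] → run F
t=9: vr[A=2048/423 D=4726784/1057923] → run D
t=10: vr[A=2048/423] → run A
t=11: vr[A=1024/141] → run A
t=12: vr[A=4096/423] → run A
t=13: (idle)
t=14: (idle)
t=15: (idle)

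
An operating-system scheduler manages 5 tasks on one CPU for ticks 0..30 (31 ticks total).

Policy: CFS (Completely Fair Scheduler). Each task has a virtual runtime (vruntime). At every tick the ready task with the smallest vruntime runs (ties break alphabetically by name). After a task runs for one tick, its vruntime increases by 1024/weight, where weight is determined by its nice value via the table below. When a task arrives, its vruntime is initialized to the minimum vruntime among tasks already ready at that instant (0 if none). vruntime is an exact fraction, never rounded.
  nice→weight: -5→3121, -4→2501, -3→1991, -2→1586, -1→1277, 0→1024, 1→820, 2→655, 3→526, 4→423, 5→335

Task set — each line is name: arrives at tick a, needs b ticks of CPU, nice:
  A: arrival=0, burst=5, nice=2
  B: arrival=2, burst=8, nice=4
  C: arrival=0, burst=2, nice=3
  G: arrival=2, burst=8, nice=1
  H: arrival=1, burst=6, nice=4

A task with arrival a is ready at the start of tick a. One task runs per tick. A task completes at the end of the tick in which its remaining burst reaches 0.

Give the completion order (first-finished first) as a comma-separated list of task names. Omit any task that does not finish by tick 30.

completion order = C, A, G, H, B

t=0: vr[A=0 C=0] → run A
t=1: vr[A=1024/655 C=0 H=0] → run C
t=2: vr[A=1024/655 B=0 C=512/263 G=0 H=0] → run B
t=3: vr[A=1024/655 B=1024/423 C=512/263 G=0 H=0] → run G
t=4: vr[A=1024/655 B=1024/423 C=512/263 G=256/205 H=0] → run H
t=5: vr[A=1024/655 B=1024/423 C=512/263 G=256/205 H=1024/423] → run G
t=6: vr[A=1024/655 B=1024/423 C=512/263 G=512/205 H=1024/423] → run A
t=7: vr[A=2048/655 B=1024/423 C=512/263 G=512/205 H=1024/423] → run C
t=8: vr[A=2048/655 B=1024/423 G=512/205 H=1024/423] → run B
t=9: vr[A=2048/655 B=2048/423 G=512/205 H=1024/423] → run H
t=10: vr[A=2048/655 B=2048/423 G=512/205 H=2048/423] → run G
t=11: vr[A=2048/655 B=2048/423 G=768/205 H=2048/423] → run A
t=12: vr[A=3072/655 B=2048/423 G=768/205 H=2048/423] → run G
t=13: vr[A=3072/655 B=2048/423 G=1024/205 H=2048/423] → run A
t=14: vr[A=4096/655 B=2048/423 G=1024/205 H=2048/423] → run B
t=15: vr[A=4096/655 B=1024/141 G=1024/205 H=2048/423] → run H
t=16: vr[A=4096/655 B=1024/141 G=1024/205 H=1024/141] → run G
t=17: vr[A=4096/655 B=1024/141 G=256/41 H=1024/141] → run G
t=18: vr[A=4096/655 B=1024/141 G=1536/205 H=1024/141] → run A
t=19: vr[B=1024/141 G=1536/205 H=1024/141] → run B
t=20: vr[B=4096/423 G=1536/205 H=1024/141] → run H
t=21: vr[B=4096/423 G=1536/205 H=4096/423] → run G
t=22: vr[B=4096/423 G=1792/205 H=4096/423] → run G
t=23: vr[B=4096/423 H=4096/423] → run B
t=24: vr[B=5120/423 H=4096/423] → run H
t=25: vr[B=5120/423 H=5120/423] → run B
t=26: vr[B=2048/141 H=5120/423] → run H
t=27: vr[B=2048/141] → run B
t=28: vr[B=7168/423] → run B
t=29: (idle)
t=30: (idle)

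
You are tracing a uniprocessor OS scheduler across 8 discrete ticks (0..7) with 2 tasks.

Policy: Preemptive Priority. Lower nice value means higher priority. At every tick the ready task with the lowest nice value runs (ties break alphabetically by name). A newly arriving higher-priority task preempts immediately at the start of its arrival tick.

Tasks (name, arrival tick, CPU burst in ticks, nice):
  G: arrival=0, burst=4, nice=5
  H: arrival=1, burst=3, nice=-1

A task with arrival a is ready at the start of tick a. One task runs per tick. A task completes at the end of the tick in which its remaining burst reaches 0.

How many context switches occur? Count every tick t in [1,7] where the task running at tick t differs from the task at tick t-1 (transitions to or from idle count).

t=0: ready={G} → run G
t=1: ready={G,H} → run H
t=2: ready={G,H} → run H
t=3: ready={G,H} → run H
t=4: ready={G} → run G
t=5: ready={G} → run G
t=6: ready={G} → run G
t=7: (idle)

context switches = 3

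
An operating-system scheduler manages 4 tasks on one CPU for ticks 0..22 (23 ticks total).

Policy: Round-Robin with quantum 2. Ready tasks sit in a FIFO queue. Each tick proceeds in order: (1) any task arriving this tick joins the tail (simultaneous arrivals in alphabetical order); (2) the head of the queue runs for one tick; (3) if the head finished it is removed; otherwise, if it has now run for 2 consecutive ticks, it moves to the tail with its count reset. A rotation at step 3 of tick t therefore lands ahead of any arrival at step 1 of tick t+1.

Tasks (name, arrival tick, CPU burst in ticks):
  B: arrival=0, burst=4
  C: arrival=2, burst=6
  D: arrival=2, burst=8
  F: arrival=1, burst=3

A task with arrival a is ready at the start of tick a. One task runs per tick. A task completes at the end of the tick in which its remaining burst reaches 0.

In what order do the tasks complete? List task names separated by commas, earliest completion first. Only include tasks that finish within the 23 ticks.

t=0: queue=[B] q_used=0 → run B
t=1: queue=[B,F] q_used=1 → run B
t=2: queue=[F,B,C,D] q_used=0 → run F
t=3: queue=[F,B,C,D] q_used=1 → run F
t=4: queue=[B,C,D,F] q_used=0 → run B
t=5: queue=[B,C,D,F] q_used=1 → run B
t=6: queue=[C,D,F] q_used=0 → run C
t=7: queue=[C,D,F] q_used=1 → run C
t=8: queue=[D,F,C] q_used=0 → run D
t=9: queue=[D,F,C] q_used=1 → run D
t=10: queue=[F,C,D] q_used=0 → run F
t=11: queue=[C,D] q_used=0 → run C
t=12: queue=[C,D] q_used=1 → run C
t=13: queue=[D,C] q_used=0 → run D
t=14: queue=[D,C] q_used=1 → run D
t=15: queue=[C,D] q_used=0 → run C
t=16: queue=[C,D] q_used=1 → run C
t=17: queue=[D] q_used=0 → run D
t=18: queue=[D] q_used=1 → run D
t=19: queue=[D] q_used=0 → run D
t=20: queue=[D] q_used=1 → run D
t=21: (idle)
t=22: (idle)

completion order = B, F, C, D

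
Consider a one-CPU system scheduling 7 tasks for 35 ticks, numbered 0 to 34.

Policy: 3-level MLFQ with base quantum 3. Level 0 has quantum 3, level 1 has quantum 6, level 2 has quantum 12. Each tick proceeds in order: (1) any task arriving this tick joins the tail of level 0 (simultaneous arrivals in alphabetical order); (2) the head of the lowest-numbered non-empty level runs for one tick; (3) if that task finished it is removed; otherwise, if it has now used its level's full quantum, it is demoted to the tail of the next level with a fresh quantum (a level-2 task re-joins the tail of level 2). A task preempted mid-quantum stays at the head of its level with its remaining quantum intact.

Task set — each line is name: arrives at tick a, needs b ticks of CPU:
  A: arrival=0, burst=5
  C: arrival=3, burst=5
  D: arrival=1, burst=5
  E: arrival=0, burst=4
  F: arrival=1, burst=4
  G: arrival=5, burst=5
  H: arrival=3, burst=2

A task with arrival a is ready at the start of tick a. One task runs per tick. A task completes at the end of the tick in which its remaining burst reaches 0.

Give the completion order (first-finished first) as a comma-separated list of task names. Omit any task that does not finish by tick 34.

t=0: L0/L1/L2 = AE/-/- → run A
t=1: L0/L1/L2 = AEDF/-/- → run A
t=2: L0/L1/L2 = AEDF/-/- → run A
t=3: L0/L1/L2 = EDFCH/A/- → run E
t=4: L0/L1/L2 = EDFCH/A/- → run E
t=5: L0/L1/L2 = EDFCHG/A/- → run E
t=6: L0/L1/L2 = DFCHG/AE/- → run D
t=7: L0/L1/L2 = DFCHG/AE/- → run D
t=8: L0/L1/L2 = DFCHG/AE/- → run D
t=9: L0/L1/L2 = FCHG/AED/- → run F
t=10: L0/L1/L2 = FCHG/AED/- → run F
t=11: L0/L1/L2 = FCHG/AED/- → run F
t=12: L0/L1/L2 = CHG/AEDF/- → run C
t=13: L0/L1/L2 = CHG/AEDF/- → run C
t=14: L0/L1/L2 = CHG/AEDF/- → run C
t=15: L0/L1/L2 = HG/AEDFC/- → run H
t=16: L0/L1/L2 = HG/AEDFC/- → run H
t=17: L0/L1/L2 = G/AEDFC/- → run G
t=18: L0/L1/L2 = G/AEDFC/- → run G
t=19: L0/L1/L2 = G/AEDFC/- → run G
t=20: L0/L1/L2 = -/AEDFCG/- → run A
t=21: L0/L1/L2 = -/AEDFCG/- → run A
t=22: L0/L1/L2 = -/EDFCG/- → run E
t=23: L0/L1/L2 = -/DFCG/- → run D
t=24: L0/L1/L2 = -/DFCG/- → run D
t=25: L0/L1/L2 = -/FCG/- → run F
t=26: L0/L1/L2 = -/CG/- → run C
t=27: L0/L1/L2 = -/CG/- → run C
t=28: L0/L1/L2 = -/G/- → run G
t=29: L0/L1/L2 = -/G/- → run G
t=30: (idle)
t=31: (idle)
t=32: (idle)
t=33: (idle)
t=34: (idle)

completion order = H, A, E, D, F, C, G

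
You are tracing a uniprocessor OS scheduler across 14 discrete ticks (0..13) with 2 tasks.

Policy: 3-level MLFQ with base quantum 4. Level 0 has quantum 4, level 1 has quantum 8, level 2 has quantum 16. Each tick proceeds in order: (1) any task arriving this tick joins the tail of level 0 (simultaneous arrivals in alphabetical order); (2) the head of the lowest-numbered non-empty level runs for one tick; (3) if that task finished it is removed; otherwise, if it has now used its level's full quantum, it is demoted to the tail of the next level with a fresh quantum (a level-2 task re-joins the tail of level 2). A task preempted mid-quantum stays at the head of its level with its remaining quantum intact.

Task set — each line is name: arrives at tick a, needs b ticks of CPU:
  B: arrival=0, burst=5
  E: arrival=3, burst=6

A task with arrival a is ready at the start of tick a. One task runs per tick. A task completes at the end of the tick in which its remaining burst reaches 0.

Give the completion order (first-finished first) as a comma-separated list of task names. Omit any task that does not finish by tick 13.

completion order = B, E

t=0: L0/L1/L2 = B/-/- → run B
t=1: L0/L1/L2 = B/-/- → run B
t=2: L0/L1/L2 = B/-/- → run B
t=3: L0/L1/L2 = BE/-/- → run B
t=4: L0/L1/L2 = E/B/- → run E
t=5: L0/L1/L2 = E/B/- → run E
t=6: L0/L1/L2 = E/B/- → run E
t=7: L0/L1/L2 = E/B/- → run E
t=8: L0/L1/L2 = -/BE/- → run B
t=9: L0/L1/L2 = -/E/- → run E
t=10: L0/L1/L2 = -/E/- → run E
t=11: (idle)
t=12: (idle)
t=13: (idle)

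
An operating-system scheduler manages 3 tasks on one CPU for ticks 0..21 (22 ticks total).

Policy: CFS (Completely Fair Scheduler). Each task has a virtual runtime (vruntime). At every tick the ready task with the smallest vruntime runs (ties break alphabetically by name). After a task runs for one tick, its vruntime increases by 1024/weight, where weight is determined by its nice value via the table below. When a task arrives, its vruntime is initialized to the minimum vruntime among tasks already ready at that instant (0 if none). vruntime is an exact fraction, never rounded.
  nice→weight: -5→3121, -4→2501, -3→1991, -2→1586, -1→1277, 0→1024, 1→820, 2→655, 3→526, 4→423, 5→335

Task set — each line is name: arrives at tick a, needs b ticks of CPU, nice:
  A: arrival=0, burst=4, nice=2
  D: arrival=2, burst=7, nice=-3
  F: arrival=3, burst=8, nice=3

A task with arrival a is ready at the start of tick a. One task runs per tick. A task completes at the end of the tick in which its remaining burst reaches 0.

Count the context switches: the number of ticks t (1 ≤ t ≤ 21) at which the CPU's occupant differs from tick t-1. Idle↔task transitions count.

context switches = 8

t=0: vr[A=0] → run A
t=1: vr[A=1024/655] → run A
t=2: vr[A=2048/655 D=2048/655] → run A
t=3: vr[A=3072/655 D=2048/655 F=2048/655] → run D
t=4: vr[A=3072/655 D=4748288/1304105 F=2048/655] → run F
t=5: vr[A=3072/655 D=4748288/1304105 F=873984/172265] → run D
t=6: vr[A=3072/655 D=5419008/1304105 F=873984/172265] → run D
t=7: vr[A=3072/655 D=6089728/1304105 F=873984/172265] → run D
t=8: vr[A=3072/655 D=6760448/1304105 F=873984/172265] → run A
t=9: vr[D=6760448/1304105 F=873984/172265] → run F
t=10: vr[D=6760448/1304105 F=1209344/172265] → run D
t=11: vr[D=7431168/1304105 F=1209344/172265] → run D
t=12: vr[D=8101888/1304105 F=1209344/172265] → run D
t=13: vr[F=1209344/172265] → run F
t=14: vr[F=1544704/172265] → run F
t=15: vr[F=1880064/172265] → run F
t=16: vr[F=2215424/172265] → run F
t=17: vr[F=2550784/172265] → run F
t=18: vr[F=2886144/172265] → run F
t=19: (idle)
t=20: (idle)
t=21: (idle)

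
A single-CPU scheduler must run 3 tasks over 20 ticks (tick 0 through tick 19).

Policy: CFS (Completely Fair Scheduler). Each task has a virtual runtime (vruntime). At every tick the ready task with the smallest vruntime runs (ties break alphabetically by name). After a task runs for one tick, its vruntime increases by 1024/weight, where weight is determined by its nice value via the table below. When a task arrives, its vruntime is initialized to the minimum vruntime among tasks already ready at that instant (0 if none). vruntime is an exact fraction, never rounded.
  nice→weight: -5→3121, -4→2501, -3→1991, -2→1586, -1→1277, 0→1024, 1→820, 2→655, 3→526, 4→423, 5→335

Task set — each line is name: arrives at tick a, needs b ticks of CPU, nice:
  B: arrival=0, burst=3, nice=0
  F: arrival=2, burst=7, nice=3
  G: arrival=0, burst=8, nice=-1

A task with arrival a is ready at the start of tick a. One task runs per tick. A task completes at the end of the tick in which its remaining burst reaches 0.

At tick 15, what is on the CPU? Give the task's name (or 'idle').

running at tick 15 = F

t=0: vr[B=0 G=0] → run B
t=1: vr[B=1 G=0] → run G
t=2: vr[B=1 F=1024/1277 G=1024/1277] → run F
t=3: vr[B=1 F=923136/335851 G=1024/1277] → run G
t=4: vr[B=1 F=923136/335851 G=2048/1277] → run B
t=5: vr[B=2 F=923136/335851 G=2048/1277] → run G
t=6: vr[B=2 F=923136/335851 G=3072/1277] → run B
t=7: vr[F=923136/335851 G=3072/1277] → run G
t=8: vr[F=923136/335851 G=4096/1277] → run F
t=9: vr[F=1576960/335851 G=4096/1277] → run G
t=10: vr[F=1576960/335851 G=5120/1277] → run G
t=11: vr[F=1576960/335851 G=6144/1277] → run F
t=12: vr[F=2230784/335851 G=6144/1277] → run G
t=13: vr[F=2230784/335851 G=7168/1277] → run G
t=14: vr[F=2230784/335851] → run F
t=15: vr[F=2884608/335851] → run F
t=16: vr[F=3538432/335851] → run F
t=17: vr[F=4192256/335851] → run F
t=18: (idle)
t=19: (idle)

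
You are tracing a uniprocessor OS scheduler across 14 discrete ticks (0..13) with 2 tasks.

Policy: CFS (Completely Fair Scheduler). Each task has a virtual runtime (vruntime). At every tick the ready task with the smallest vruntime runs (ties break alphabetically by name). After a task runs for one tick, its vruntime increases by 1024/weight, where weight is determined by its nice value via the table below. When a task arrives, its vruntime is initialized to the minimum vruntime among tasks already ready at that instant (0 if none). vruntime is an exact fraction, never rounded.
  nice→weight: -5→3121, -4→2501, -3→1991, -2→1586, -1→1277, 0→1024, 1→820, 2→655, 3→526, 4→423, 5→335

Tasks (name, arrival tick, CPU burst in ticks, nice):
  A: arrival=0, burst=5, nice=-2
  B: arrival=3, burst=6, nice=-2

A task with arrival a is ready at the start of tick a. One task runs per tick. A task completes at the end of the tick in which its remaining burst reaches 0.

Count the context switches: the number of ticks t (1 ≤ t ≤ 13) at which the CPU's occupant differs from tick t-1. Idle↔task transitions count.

context switches = 4

t=0: vr[A=0] → run A
t=1: vr[A=512/793] → run A
t=2: vr[A=1024/793] → run A
t=3: vr[A=1536/793 B=1536/793] → run A
t=4: vr[A=2048/793 B=1536/793] → run B
t=5: vr[A=2048/793 B=2048/793] → run A
t=6: vr[B=2048/793] → run B
t=7: vr[B=2560/793] → run B
t=8: vr[B=3072/793] → run B
t=9: vr[B=3584/793] → run B
t=10: vr[B=4096/793] → run B
t=11: (idle)
t=12: (idle)
t=13: (idle)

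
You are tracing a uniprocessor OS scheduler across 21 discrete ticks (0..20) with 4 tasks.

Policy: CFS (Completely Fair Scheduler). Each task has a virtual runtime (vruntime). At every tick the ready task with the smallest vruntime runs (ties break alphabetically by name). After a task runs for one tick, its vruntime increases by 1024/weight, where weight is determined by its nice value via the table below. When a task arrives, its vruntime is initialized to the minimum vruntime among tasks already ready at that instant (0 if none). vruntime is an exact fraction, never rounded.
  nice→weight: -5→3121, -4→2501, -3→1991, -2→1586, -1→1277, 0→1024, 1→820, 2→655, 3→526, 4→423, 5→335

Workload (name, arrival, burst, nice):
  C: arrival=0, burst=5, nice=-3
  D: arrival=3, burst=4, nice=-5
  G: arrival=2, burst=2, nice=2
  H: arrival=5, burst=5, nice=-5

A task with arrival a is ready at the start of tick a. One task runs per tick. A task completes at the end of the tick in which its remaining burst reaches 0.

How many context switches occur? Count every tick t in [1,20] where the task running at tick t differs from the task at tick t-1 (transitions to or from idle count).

t=0: vr[C=0] → run C
t=1: vr[C=1024/1991] → run C
t=2: vr[C=2048/1991 G=2048/1991] → run C
t=3: vr[C=3072/1991 D=2048/1991 G=2048/1991] → run D
t=4: vr[C=3072/1991 D=8430592/6213911 G=2048/1991] → run G
t=5: vr[C=3072/1991 D=8430592/6213911 G=3380224/1304105 H=8430592/6213911] → run D
t=6: vr[C=3072/1991 D=10469376/6213911 G=3380224/1304105 H=8430592/6213911] → run H
t=7: vr[C=3072/1991 D=10469376/6213911 G=3380224/1304105 H=10469376/6213911] → run C
t=8: vr[C=4096/1991 D=10469376/6213911 G=3380224/1304105 H=10469376/6213911] → run D
t=9: vr[C=4096/1991 D=12508160/6213911 G=3380224/1304105 H=10469376/6213911] → run H
t=10: vr[C=4096/1991 D=12508160/6213911 G=3380224/1304105 H=12508160/6213911] → run D
t=11: vr[C=4096/1991 G=3380224/1304105 H=12508160/6213911] → run H
t=12: vr[C=4096/1991 G=3380224/1304105 H=14546944/6213911] → run C
t=13: vr[G=3380224/1304105 H=14546944/6213911] → run H
t=14: vr[G=3380224/1304105 H=16585728/6213911] → run G
t=15: vr[H=16585728/6213911] → run H
t=16: (idle)
t=17: (idle)
t=18: (idle)
t=19: (idle)
t=20: (idle)

context switches = 14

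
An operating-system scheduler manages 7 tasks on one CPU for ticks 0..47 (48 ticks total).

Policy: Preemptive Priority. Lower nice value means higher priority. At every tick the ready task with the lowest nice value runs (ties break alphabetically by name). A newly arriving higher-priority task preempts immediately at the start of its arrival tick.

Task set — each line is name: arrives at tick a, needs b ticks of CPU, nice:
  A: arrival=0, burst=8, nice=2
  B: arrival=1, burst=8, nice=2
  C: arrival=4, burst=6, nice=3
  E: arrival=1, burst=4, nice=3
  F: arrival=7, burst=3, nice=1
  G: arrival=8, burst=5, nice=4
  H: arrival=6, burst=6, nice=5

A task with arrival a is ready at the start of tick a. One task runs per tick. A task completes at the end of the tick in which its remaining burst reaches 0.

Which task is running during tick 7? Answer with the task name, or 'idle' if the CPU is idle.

running at tick 7 = F

t=0: ready={A} → run A
t=1: ready={A,B,E} → run A
t=2: ready={A,B,E} → run A
t=3: ready={A,B,E} → run A
t=4: ready={A,B,C,E} → run A
t=5: ready={A,B,C,E} → run A
t=6: ready={A,B,C,E,H} → run A
t=7: ready={A,B,C,E,F,H} → run F
t=8: ready={A,B,C,E,F,G,H} → run F
t=9: ready={A,B,C,E,F,G,H} → run F
t=10: ready={A,B,C,E,G,H} → run A
t=11: ready={B,C,E,G,H} → run B
t=12: ready={B,C,E,G,H} → run B
t=13: ready={B,C,E,G,H} → run B
t=14: ready={B,C,E,G,H} → run B
t=15: ready={B,C,E,G,H} → run B
t=16: ready={B,C,E,G,H} → run B
t=17: ready={B,C,E,G,H} → run B
t=18: ready={B,C,E,G,H} → run B
t=19: ready={C,E,G,H} → run C
t=20: ready={C,E,G,H} → run C
t=21: ready={C,E,G,H} → run C
t=22: ready={C,E,G,H} → run C
t=23: ready={C,E,G,H} → run C
t=24: ready={C,E,G,H} → run C
t=25: ready={E,G,H} → run E
t=26: ready={E,G,H} → run E
t=27: ready={E,G,H} → run E
t=28: ready={E,G,H} → run E
t=29: ready={G,H} → run G
t=30: ready={G,H} → run G
t=31: ready={G,H} → run G
t=32: ready={G,H} → run G
t=33: ready={G,H} → run G
t=34: ready={H} → run H
t=35: ready={H} → run H
t=36: ready={H} → run H
t=37: ready={H} → run H
t=38: ready={H} → run H
t=39: ready={H} → run H
t=40: (idle)
t=41: (idle)
t=42: (idle)
t=43: (idle)
t=44: (idle)
t=45: (idle)
t=46: (idle)
t=47: (idle)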